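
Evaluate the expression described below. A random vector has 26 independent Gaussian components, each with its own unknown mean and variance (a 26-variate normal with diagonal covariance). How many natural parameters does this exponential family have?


Exponential family dimension calculation:
Each univariate normal has two natural parameters (mu/sigma^2 and -1/(2 sigma^2)).
With 26 independent components, dim = 2 * 26 = 52.

52


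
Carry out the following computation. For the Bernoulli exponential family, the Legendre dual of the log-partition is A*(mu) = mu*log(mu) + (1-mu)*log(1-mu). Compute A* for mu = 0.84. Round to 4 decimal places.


Legendre transform for Bernoulli:
A*(mu) = mu*log(mu) + (1-mu)*log(1-mu).
mu = 0.84, 1-mu = 0.16.
mu*log(mu) = 0.84*log(0.84) = -0.146457.
(1-mu)*log(1-mu) = 0.16*log(0.16) = -0.293213.
A* = -0.146457 + -0.293213 = -0.4397

-0.4397


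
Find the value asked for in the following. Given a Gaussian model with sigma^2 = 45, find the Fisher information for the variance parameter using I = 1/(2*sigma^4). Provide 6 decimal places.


Fisher information for variance: I(sigma^2) = 1/(2*sigma^4).
sigma^2 = 45, so sigma^4 = 2025.
I = 1/(2*2025) = 1/4050 = 0.000247

0.000247


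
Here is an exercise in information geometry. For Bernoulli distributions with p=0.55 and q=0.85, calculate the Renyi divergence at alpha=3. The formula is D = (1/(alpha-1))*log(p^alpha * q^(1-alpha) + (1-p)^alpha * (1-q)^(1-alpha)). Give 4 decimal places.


Renyi divergence of order alpha between Bernoulli distributions:
D = (1/(alpha-1))*log(p^alpha * q^(1-alpha) + (1-p)^alpha * (1-q)^(1-alpha)).
alpha = 3, p = 0.55, q = 0.85.
p^alpha * q^(1-alpha) = 0.55^3 * 0.85^-2 = 0.230277.
(1-p)^alpha * (1-q)^(1-alpha) = 0.45^3 * 0.15^-2 = 4.05.
sum = 0.230277 + 4.05 = 4.280277.
D = (1/2)*log(4.280277) = 0.7270

0.7270


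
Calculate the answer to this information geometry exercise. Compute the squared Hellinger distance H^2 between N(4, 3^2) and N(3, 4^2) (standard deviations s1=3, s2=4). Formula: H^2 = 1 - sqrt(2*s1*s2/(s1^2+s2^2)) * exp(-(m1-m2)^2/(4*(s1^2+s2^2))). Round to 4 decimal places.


Squared Hellinger distance for Gaussians:
H^2 = 1 - sqrt(2*s1*s2/(s1^2+s2^2)) * exp(-(m1-m2)^2/(4*(s1^2+s2^2))).
s1^2 = 9, s2^2 = 16, s1^2+s2^2 = 25.
sqrt(2*3*4/(25)) = 0.979796.
(m1-m2)^2 = (1)^2 = 1.
exp(-1/(4*25)) = exp(-0.01) = 0.99005.
H^2 = 1 - 0.979796*0.99005 = 0.0300

0.0300


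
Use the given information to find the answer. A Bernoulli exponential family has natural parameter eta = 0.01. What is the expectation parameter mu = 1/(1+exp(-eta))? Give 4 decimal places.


Dual coordinate (expectation parameter) for Bernoulli:
mu = 1/(1+exp(-eta)).
eta = 0.01.
exp(-eta) = exp(-0.01) = 0.99005.
mu = 1/(1+0.99005) = 0.5025

0.5025


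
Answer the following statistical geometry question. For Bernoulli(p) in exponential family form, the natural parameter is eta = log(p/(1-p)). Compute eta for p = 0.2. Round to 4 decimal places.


Natural parameter for Bernoulli: eta = log(p/(1-p)).
p = 0.2, 1-p = 0.8.
p/(1-p) = 0.25.
eta = log(0.25) = -1.3863

-1.3863


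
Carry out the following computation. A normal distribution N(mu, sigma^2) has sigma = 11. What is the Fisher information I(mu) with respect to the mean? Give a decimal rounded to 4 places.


The Fisher information for the mean of a normal distribution is I(mu) = 1/sigma^2.
sigma = 11, so sigma^2 = 121.
I(mu) = 1/121 = 0.0083

0.0083


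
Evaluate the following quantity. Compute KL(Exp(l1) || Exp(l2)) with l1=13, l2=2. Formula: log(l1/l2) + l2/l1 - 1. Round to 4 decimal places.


KL divergence for exponential family:
KL = log(l1/l2) + l2/l1 - 1.
log(13/2) = 1.871802.
2/13 = 0.153846.
KL = 1.871802 + 0.153846 - 1 = 1.0256

1.0256


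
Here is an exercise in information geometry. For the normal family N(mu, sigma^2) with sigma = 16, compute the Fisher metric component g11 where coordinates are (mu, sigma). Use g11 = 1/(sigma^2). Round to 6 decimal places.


For the 2-parameter normal family, the Fisher metric has:
  g11 = 1/sigma^2, g22 = 2/sigma^2.
sigma = 16, sigma^2 = 256.
g11 = 0.003906

0.003906


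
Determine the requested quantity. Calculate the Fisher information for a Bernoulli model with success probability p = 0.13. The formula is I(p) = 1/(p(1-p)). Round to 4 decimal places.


For Bernoulli(p), Fisher information is I(p) = 1/(p*(1-p)).
p = 0.13, 1-p = 0.87.
p*(1-p) = 0.1131.
I(p) = 1/0.1131 = 8.8417

8.8417


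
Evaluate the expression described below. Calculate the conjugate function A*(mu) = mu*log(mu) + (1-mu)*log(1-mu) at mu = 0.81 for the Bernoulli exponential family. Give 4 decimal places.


Legendre transform for Bernoulli:
A*(mu) = mu*log(mu) + (1-mu)*log(1-mu).
mu = 0.81, 1-mu = 0.19.
mu*log(mu) = 0.81*log(0.81) = -0.170684.
(1-mu)*log(1-mu) = 0.19*log(0.19) = -0.315539.
A* = -0.170684 + -0.315539 = -0.4862

-0.4862


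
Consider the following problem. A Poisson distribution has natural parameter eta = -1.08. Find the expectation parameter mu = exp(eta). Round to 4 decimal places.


Expectation parameter for Poisson exponential family:
mu = exp(eta).
eta = -1.08.
mu = exp(-1.08) = 0.3396

0.3396


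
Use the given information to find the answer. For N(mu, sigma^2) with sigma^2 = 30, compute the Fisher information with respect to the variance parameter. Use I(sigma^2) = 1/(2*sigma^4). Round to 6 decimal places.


Fisher information for variance: I(sigma^2) = 1/(2*sigma^4).
sigma^2 = 30, so sigma^4 = 900.
I = 1/(2*900) = 1/1800 = 0.000556

0.000556


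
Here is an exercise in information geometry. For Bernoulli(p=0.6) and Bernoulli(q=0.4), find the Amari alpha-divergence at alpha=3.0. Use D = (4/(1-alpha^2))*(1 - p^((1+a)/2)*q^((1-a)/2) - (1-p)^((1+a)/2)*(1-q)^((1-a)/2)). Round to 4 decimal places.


Amari alpha-divergence:
D = (4/(1-alpha^2))*(1 - p^((1+a)/2)*q^((1-a)/2) - (1-p)^((1+a)/2)*(1-q)^((1-a)/2)).
alpha = 3.0, p = 0.6, q = 0.4.
e1 = (1+alpha)/2 = 2.0, e2 = (1-alpha)/2 = -1.0.
t1 = p^e1 * q^e2 = 0.6^2.0 * 0.4^-1.0 = 0.9.
t2 = (1-p)^e1 * (1-q)^e2 = 0.4^2.0 * 0.6^-1.0 = 0.266667.
4/(1-alpha^2) = -0.5.
D = -0.5*(1 - 0.9 - 0.266667) = 0.0833

0.0833


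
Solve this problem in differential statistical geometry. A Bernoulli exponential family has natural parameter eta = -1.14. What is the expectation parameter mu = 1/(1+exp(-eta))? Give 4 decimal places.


Dual coordinate (expectation parameter) for Bernoulli:
mu = 1/(1+exp(-eta)).
eta = -1.14.
exp(-eta) = exp(1.14) = 3.126768.
mu = 1/(1+3.126768) = 0.2423

0.2423


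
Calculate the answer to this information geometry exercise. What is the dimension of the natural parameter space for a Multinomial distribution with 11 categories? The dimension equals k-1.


Exponential family dimension calculation:
For Multinomial with k=11 categories, dim = k-1 = 10.

10


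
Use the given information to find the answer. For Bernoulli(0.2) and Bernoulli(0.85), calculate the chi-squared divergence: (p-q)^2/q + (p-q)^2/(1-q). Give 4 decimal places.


Chi-squared divergence between Bernoulli distributions:
chi^2 = (p-q)^2/q + (p-q)^2/(1-q).
p = 0.2, q = 0.85, p-q = -0.65.
(p-q)^2 = 0.4225.
term1 = 0.4225/0.85 = 0.497059.
term2 = 0.4225/0.15 = 2.816667.
chi^2 = 0.497059 + 2.816667 = 3.3137

3.3137


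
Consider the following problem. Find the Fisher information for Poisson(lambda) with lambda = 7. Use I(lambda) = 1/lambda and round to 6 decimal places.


Fisher information for Poisson: I(lambda) = 1/lambda.
lambda = 7.
I(lambda) = 1/7 = 0.142857

0.142857


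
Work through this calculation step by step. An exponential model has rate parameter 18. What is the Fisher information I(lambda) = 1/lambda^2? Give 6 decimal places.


Fisher information for exponential: I(lambda) = 1/lambda^2.
lambda = 18, lambda^2 = 324.
I = 1/324 = 0.003086

0.003086


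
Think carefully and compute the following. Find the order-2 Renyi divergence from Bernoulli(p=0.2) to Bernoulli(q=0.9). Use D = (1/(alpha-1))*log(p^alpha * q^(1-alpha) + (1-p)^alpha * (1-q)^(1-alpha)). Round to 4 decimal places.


Renyi divergence of order alpha between Bernoulli distributions:
D = (1/(alpha-1))*log(p^alpha * q^(1-alpha) + (1-p)^alpha * (1-q)^(1-alpha)).
alpha = 2, p = 0.2, q = 0.9.
p^alpha * q^(1-alpha) = 0.2^2 * 0.9^-1 = 0.044444.
(1-p)^alpha * (1-q)^(1-alpha) = 0.8^2 * 0.1^-1 = 6.4.
sum = 0.044444 + 6.4 = 6.444444.
D = (1/1)*log(6.444444) = 1.8632

1.8632


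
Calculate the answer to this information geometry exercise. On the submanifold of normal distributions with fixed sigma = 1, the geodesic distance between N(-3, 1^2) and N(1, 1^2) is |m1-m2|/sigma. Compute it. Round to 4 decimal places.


On the fixed-variance normal subfamily, geodesic distance = |m1-m2|/sigma.
|-3 - 1| = 4.
sigma = 1.
d = 4/1 = 4.0000

4.0000


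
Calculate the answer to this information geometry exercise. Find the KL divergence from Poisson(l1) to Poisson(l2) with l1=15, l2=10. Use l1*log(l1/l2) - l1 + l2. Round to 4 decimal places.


KL divergence for Poisson:
KL = l1*log(l1/l2) - l1 + l2.
l1 = 15, l2 = 10.
log(15/10) = 0.405465.
l1*log(l1/l2) = 15 * 0.405465 = 6.081977.
KL = 6.081977 - 15 + 10 = 1.0820

1.0820


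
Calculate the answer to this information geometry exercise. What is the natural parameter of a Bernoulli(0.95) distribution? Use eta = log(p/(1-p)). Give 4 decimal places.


Natural parameter for Bernoulli: eta = log(p/(1-p)).
p = 0.95, 1-p = 0.05.
p/(1-p) = 19.0.
eta = log(19.0) = 2.9444

2.9444


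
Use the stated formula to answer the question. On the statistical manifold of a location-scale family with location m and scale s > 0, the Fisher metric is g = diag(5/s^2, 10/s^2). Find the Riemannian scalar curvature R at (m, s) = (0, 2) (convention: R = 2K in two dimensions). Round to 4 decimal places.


The metric has the form g = (A dm^2 + B ds^2)/s^2 with A = 5, B = 10.
Substitute u = sqrt(A/B)*m: g = B*(du^2 + ds^2)/s^2, i.e. B times the
Poincare upper half-plane metric, which has constant Gaussian curvature -1.
Scaling a 2D metric by a constant c divides the Gaussian curvature by c,
so K = -1/B = -1/(10) = -0.1000 everywhere (the point (m, s) = (0, 2) is irrelevant:
the curvature is constant).
Scalar curvature in dimension 2: R = 2K = -2/(10) = -0.2000.

-0.2000


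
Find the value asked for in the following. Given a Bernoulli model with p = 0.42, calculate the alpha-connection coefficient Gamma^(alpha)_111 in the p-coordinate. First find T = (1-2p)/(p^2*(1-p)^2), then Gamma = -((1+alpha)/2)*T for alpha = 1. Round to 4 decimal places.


Skewness (Amari-Chentsov) tensor: T = (1-2p)/(p^2*(1-p)^2).
p = 0.42, 1-2p = 0.16, p^2 = 0.1764, (1-p)^2 = 0.3364.
T = 0.16/(0.1764 * 0.3364) = 2.696283.
In the p-coordinate, Gamma^(alpha) = Gamma^(0) - (alpha/2)*T with Gamma^(0) = (1/2)*g'(p) = -T/2,
so Gamma^(alpha) = -((1+alpha)/2)*T.
alpha = 1, -(1+alpha)/2 = -1.0.
Gamma = -1.0 * 2.696283 = -2.6963

-2.6963


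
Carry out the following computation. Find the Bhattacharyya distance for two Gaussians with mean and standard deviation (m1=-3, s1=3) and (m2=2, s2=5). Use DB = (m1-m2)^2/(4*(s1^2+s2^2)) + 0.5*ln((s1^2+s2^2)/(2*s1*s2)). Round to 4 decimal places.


Bhattacharyya distance between two Gaussians:
DB = (m1-m2)^2/(4*(s1^2+s2^2)) + (1/2)*ln((s1^2+s2^2)/(2*s1*s2)).
(m1-m2)^2 = (-5)^2 = 25.
s1^2+s2^2 = 9 + 25 = 34.
term1 = 25/136 = 0.183824.
term2 = 0.5*ln(34/30.0) = 0.062582.
DB = 0.183824 + 0.062582 = 0.2464

0.2464


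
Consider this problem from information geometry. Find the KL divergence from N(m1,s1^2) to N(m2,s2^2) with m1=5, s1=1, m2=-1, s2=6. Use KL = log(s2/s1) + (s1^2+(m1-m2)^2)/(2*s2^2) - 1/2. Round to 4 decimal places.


KL divergence between normal distributions:
KL = log(s2/s1) + (s1^2 + (m1-m2)^2)/(2*s2^2) - 1/2.
log(6/1) = 1.791759.
(1^2 + (5--1)^2)/(2*6^2) = (1 + 36)/72 = 0.513889.
KL = 1.791759 + 0.513889 - 0.5 = 1.8056

1.8056


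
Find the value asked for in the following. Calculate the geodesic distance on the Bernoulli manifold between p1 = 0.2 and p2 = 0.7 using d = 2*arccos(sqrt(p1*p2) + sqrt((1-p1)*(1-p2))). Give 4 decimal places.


Geodesic distance on Bernoulli manifold:
d(p1,p2) = 2*arccos(sqrt(p1*p2) + sqrt((1-p1)*(1-p2))).
sqrt(p1*p2) = sqrt(0.2*0.7) = 0.374166.
sqrt((1-p1)*(1-p2)) = sqrt(0.8*0.3) = 0.489898.
arg = 0.374166 + 0.489898 = 0.864064.
d = 2*arccos(0.864064) = 1.0550

1.0550


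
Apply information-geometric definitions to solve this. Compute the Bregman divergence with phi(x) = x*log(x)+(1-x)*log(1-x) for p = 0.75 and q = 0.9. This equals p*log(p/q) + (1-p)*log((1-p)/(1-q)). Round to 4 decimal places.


Bregman divergence with negative entropy generator:
D = p*log(p/q) + (1-p)*log((1-p)/(1-q)).
p = 0.75, q = 0.9.
p*log(p/q) = 0.75*log(0.75/0.9) = -0.136741.
(1-p)*log((1-p)/(1-q)) = 0.25*log(0.25/0.1) = 0.229073.
D = -0.136741 + 0.229073 = 0.0923

0.0923


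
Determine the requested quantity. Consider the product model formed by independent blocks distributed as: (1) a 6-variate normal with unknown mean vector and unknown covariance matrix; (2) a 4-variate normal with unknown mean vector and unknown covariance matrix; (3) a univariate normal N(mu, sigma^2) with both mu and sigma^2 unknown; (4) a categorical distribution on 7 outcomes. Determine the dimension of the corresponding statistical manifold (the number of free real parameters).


The dimension of a statistical manifold equals the number of free
(independent) real parameters of the model. For a product of independent
blocks the parameter counts add.
- 6-variate normal: 6 (mean) + 6*7/2 = 21 (symmetric covariance) = 27.
- 4-variate normal: 4 (mean) + 4*5/2 = 10 (symmetric covariance) = 14.
- normal (mu, sigma^2): 2.
- categorical on 7 outcomes (probabilities sum to 1): 7-1 = 6.
Total = 27 + 14 + 2 + 6 = 49.
Dimension = 49

49


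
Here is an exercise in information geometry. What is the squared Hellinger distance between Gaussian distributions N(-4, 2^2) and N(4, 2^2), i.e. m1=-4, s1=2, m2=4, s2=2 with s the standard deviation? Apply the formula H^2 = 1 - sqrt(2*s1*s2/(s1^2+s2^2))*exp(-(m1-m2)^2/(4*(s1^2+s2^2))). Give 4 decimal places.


Squared Hellinger distance for Gaussians:
H^2 = 1 - sqrt(2*s1*s2/(s1^2+s2^2)) * exp(-(m1-m2)^2/(4*(s1^2+s2^2))).
s1^2 = 4, s2^2 = 4, s1^2+s2^2 = 8.
sqrt(2*2*2/(8)) = 1.0.
(m1-m2)^2 = (-8)^2 = 64.
exp(-64/(4*8)) = exp(-2.0) = 0.135335.
H^2 = 1 - 1.0*0.135335 = 0.8647

0.8647


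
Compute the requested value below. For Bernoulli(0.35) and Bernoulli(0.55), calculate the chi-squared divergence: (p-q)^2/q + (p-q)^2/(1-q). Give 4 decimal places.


Chi-squared divergence between Bernoulli distributions:
chi^2 = (p-q)^2/q + (p-q)^2/(1-q).
p = 0.35, q = 0.55, p-q = -0.2.
(p-q)^2 = 0.04.
term1 = 0.04/0.55 = 0.072727.
term2 = 0.04/0.45 = 0.088889.
chi^2 = 0.072727 + 0.088889 = 0.1616

0.1616


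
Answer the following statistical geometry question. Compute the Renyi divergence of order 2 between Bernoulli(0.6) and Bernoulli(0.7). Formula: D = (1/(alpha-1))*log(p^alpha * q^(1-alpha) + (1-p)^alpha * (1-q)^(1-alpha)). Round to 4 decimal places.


Renyi divergence of order alpha between Bernoulli distributions:
D = (1/(alpha-1))*log(p^alpha * q^(1-alpha) + (1-p)^alpha * (1-q)^(1-alpha)).
alpha = 2, p = 0.6, q = 0.7.
p^alpha * q^(1-alpha) = 0.6^2 * 0.7^-1 = 0.514286.
(1-p)^alpha * (1-q)^(1-alpha) = 0.4^2 * 0.3^-1 = 0.533333.
sum = 0.514286 + 0.533333 = 1.047619.
D = (1/1)*log(1.047619) = 0.0465

0.0465


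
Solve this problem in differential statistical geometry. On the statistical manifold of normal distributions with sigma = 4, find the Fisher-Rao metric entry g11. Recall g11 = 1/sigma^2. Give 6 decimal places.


For the 2-parameter normal family, the Fisher metric has:
  g11 = 1/sigma^2, g22 = 2/sigma^2.
sigma = 4, sigma^2 = 16.
g11 = 0.062500

0.062500


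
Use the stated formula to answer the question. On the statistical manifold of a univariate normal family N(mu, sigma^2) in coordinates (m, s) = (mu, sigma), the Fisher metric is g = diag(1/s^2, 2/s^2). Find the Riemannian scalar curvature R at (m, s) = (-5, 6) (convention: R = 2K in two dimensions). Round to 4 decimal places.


The metric has the form g = (A dm^2 + B ds^2)/s^2 with A = 1, B = 2.
Substitute u = sqrt(A/B)*m: g = B*(du^2 + ds^2)/s^2, i.e. B times the
Poincare upper half-plane metric, which has constant Gaussian curvature -1.
Scaling a 2D metric by a constant c divides the Gaussian curvature by c,
so K = -1/B = -1/(2) = -0.5000 everywhere (the point (m, s) = (-5, 6) is irrelevant:
the curvature is constant).
Scalar curvature in dimension 2: R = 2K = -2/(2) = -1.0000.

-1.0000


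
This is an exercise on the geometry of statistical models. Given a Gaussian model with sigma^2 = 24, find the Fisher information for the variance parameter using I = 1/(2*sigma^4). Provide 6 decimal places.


Fisher information for variance: I(sigma^2) = 1/(2*sigma^4).
sigma^2 = 24, so sigma^4 = 576.
I = 1/(2*576) = 1/1152 = 0.000868

0.000868


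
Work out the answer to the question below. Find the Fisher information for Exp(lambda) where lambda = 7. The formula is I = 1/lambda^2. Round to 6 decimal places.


Fisher information for exponential: I(lambda) = 1/lambda^2.
lambda = 7, lambda^2 = 49.
I = 1/49 = 0.020408

0.020408


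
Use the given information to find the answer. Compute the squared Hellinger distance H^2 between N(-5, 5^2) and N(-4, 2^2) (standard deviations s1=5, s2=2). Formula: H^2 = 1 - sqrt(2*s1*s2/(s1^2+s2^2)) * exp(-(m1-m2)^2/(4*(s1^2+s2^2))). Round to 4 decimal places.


Squared Hellinger distance for Gaussians:
H^2 = 1 - sqrt(2*s1*s2/(s1^2+s2^2)) * exp(-(m1-m2)^2/(4*(s1^2+s2^2))).
s1^2 = 25, s2^2 = 4, s1^2+s2^2 = 29.
sqrt(2*5*2/(29)) = 0.830455.
(m1-m2)^2 = (-1)^2 = 1.
exp(-1/(4*29)) = exp(-0.008621) = 0.991416.
H^2 = 1 - 0.830455*0.991416 = 0.1767

0.1767


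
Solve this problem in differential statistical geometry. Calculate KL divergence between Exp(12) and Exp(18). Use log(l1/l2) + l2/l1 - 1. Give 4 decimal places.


KL divergence for exponential family:
KL = log(l1/l2) + l2/l1 - 1.
log(12/18) = -0.405465.
18/12 = 1.5.
KL = -0.405465 + 1.5 - 1 = 0.0945

0.0945


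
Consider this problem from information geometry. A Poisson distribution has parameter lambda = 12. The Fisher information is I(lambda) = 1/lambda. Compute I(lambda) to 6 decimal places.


Fisher information for Poisson: I(lambda) = 1/lambda.
lambda = 12.
I(lambda) = 1/12 = 0.083333

0.083333


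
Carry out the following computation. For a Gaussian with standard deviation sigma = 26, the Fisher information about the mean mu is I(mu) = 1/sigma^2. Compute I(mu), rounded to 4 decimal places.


The Fisher information for the mean of a normal distribution is I(mu) = 1/sigma^2.
sigma = 26, so sigma^2 = 676.
I(mu) = 1/676 = 0.0015

0.0015


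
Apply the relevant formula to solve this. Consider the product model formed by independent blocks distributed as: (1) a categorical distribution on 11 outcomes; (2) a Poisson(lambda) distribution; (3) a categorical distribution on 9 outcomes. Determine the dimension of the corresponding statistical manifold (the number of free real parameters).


The dimension of a statistical manifold equals the number of free
(independent) real parameters of the model. For a product of independent
blocks the parameter counts add.
- categorical on 11 outcomes (probabilities sum to 1): 11-1 = 10.
- Poisson (lambda): 1.
- categorical on 9 outcomes (probabilities sum to 1): 9-1 = 8.
Total = 10 + 1 + 8 = 19.
Dimension = 19

19


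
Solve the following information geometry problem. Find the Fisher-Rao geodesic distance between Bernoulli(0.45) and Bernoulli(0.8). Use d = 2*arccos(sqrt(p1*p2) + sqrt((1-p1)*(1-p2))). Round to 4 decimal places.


Geodesic distance on Bernoulli manifold:
d(p1,p2) = 2*arccos(sqrt(p1*p2) + sqrt((1-p1)*(1-p2))).
sqrt(p1*p2) = sqrt(0.45*0.8) = 0.6.
sqrt((1-p1)*(1-p2)) = sqrt(0.55*0.2) = 0.331662.
arg = 0.6 + 0.331662 = 0.931662.
d = 2*arccos(0.931662) = 0.7437

0.7437


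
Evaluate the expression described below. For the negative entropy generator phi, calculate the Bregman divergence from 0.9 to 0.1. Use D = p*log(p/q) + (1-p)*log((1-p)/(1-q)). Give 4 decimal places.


Bregman divergence with negative entropy generator:
D = p*log(p/q) + (1-p)*log((1-p)/(1-q)).
p = 0.9, q = 0.1.
p*log(p/q) = 0.9*log(0.9/0.1) = 1.977502.
(1-p)*log((1-p)/(1-q)) = 0.1*log(0.1/0.9) = -0.219722.
D = 1.977502 + -0.219722 = 1.7578

1.7578


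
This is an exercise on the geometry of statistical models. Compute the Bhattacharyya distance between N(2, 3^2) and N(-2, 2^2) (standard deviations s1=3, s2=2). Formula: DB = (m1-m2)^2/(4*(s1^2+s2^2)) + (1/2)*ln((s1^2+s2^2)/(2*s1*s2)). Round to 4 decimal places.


Bhattacharyya distance between two Gaussians:
DB = (m1-m2)^2/(4*(s1^2+s2^2)) + (1/2)*ln((s1^2+s2^2)/(2*s1*s2)).
(m1-m2)^2 = (4)^2 = 16.
s1^2+s2^2 = 9 + 4 = 13.
term1 = 16/52 = 0.307692.
term2 = 0.5*ln(13/12.0) = 0.040021.
DB = 0.307692 + 0.040021 = 0.3477

0.3477


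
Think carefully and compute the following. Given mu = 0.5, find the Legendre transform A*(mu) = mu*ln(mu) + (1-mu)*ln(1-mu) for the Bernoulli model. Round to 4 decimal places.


Legendre transform for Bernoulli:
A*(mu) = mu*log(mu) + (1-mu)*log(1-mu).
mu = 0.5, 1-mu = 0.5.
mu*log(mu) = 0.5*log(0.5) = -0.346574.
(1-mu)*log(1-mu) = 0.5*log(0.5) = -0.346574.
A* = -0.346574 + -0.346574 = -0.6931

-0.6931


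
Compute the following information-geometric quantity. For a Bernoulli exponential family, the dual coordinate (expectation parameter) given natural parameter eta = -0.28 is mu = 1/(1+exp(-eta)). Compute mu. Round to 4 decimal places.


Dual coordinate (expectation parameter) for Bernoulli:
mu = 1/(1+exp(-eta)).
eta = -0.28.
exp(-eta) = exp(0.28) = 1.32313.
mu = 1/(1+1.32313) = 0.4305

0.4305


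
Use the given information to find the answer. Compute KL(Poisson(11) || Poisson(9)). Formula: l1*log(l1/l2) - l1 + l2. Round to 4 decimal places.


KL divergence for Poisson:
KL = l1*log(l1/l2) - l1 + l2.
l1 = 11, l2 = 9.
log(11/9) = 0.200671.
l1*log(l1/l2) = 11 * 0.200671 = 2.207378.
KL = 2.207378 - 11 + 9 = 0.2074

0.2074


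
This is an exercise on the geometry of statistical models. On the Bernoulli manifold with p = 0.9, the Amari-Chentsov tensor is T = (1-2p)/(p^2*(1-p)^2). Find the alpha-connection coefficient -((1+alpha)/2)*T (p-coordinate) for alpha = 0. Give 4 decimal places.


Skewness (Amari-Chentsov) tensor: T = (1-2p)/(p^2*(1-p)^2).
p = 0.9, 1-2p = -0.8, p^2 = 0.81, (1-p)^2 = 0.01.
T = -0.8/(0.81 * 0.01) = -98.765432.
In the p-coordinate, Gamma^(alpha) = Gamma^(0) - (alpha/2)*T with Gamma^(0) = (1/2)*g'(p) = -T/2,
so Gamma^(alpha) = -((1+alpha)/2)*T.
alpha = 0, -(1+alpha)/2 = -0.5.
Gamma = -0.5 * -98.765432 = 49.3827

49.3827


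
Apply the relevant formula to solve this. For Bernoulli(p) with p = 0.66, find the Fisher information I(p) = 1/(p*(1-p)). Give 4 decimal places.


For Bernoulli(p), Fisher information is I(p) = 1/(p*(1-p)).
p = 0.66, 1-p = 0.34.
p*(1-p) = 0.2244.
I(p) = 1/0.2244 = 4.4563

4.4563


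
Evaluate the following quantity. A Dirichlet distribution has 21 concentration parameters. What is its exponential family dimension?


Exponential family dimension calculation:
Dirichlet with 21 components has 21 natural parameters.

21


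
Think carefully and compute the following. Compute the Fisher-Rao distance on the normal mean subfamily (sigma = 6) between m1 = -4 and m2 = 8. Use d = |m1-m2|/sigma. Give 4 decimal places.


On the fixed-variance normal subfamily, geodesic distance = |m1-m2|/sigma.
|-4 - 8| = 12.
sigma = 6.
d = 12/6 = 2.0000

2.0000


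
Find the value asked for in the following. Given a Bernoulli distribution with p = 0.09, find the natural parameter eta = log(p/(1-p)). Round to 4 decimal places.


Natural parameter for Bernoulli: eta = log(p/(1-p)).
p = 0.09, 1-p = 0.91.
p/(1-p) = 0.098901.
eta = log(0.098901) = -2.3136

-2.3136


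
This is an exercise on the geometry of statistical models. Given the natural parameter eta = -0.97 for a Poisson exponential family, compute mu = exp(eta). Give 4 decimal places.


Expectation parameter for Poisson exponential family:
mu = exp(eta).
eta = -0.97.
mu = exp(-0.97) = 0.3791

0.3791


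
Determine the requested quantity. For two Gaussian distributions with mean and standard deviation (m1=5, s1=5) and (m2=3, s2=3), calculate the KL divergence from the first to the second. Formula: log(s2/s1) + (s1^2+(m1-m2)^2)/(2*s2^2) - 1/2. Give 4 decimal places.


KL divergence between normal distributions:
KL = log(s2/s1) + (s1^2 + (m1-m2)^2)/(2*s2^2) - 1/2.
log(3/5) = -0.510826.
(5^2 + (5-3)^2)/(2*3^2) = (25 + 4)/18 = 1.611111.
KL = -0.510826 + 1.611111 - 0.5 = 0.6003

0.6003


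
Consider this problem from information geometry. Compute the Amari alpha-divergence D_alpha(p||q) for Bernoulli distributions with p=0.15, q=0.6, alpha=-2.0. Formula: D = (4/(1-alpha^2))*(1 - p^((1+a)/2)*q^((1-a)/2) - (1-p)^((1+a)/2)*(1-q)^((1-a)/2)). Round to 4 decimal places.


Amari alpha-divergence:
D = (4/(1-alpha^2))*(1 - p^((1+a)/2)*q^((1-a)/2) - (1-p)^((1+a)/2)*(1-q)^((1-a)/2)).
alpha = -2.0, p = 0.15, q = 0.6.
e1 = (1+alpha)/2 = -0.5, e2 = (1-alpha)/2 = 1.5.
t1 = p^e1 * q^e2 = 0.15^-0.5 * 0.6^1.5 = 1.2.
t2 = (1-p)^e1 * (1-q)^e2 = 0.85^-0.5 * 0.4^1.5 = 0.274398.
4/(1-alpha^2) = -1.333333.
D = -1.333333*(1 - 1.2 - 0.274398) = 0.6325

0.6325


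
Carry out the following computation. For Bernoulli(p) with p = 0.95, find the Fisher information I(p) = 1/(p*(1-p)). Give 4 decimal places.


For Bernoulli(p), Fisher information is I(p) = 1/(p*(1-p)).
p = 0.95, 1-p = 0.05.
p*(1-p) = 0.0475.
I(p) = 1/0.0475 = 21.0526

21.0526


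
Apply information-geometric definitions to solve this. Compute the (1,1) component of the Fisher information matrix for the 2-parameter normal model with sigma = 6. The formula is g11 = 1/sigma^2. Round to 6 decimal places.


For the 2-parameter normal family, the Fisher metric has:
  g11 = 1/sigma^2, g22 = 2/sigma^2.
sigma = 6, sigma^2 = 36.
g11 = 0.027778

0.027778


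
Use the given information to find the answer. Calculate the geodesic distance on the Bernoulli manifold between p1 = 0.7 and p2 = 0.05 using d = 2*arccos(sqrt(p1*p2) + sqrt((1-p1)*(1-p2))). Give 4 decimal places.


Geodesic distance on Bernoulli manifold:
d(p1,p2) = 2*arccos(sqrt(p1*p2) + sqrt((1-p1)*(1-p2))).
sqrt(p1*p2) = sqrt(0.7*0.05) = 0.187083.
sqrt((1-p1)*(1-p2)) = sqrt(0.3*0.95) = 0.533854.
arg = 0.187083 + 0.533854 = 0.720937.
d = 2*arccos(0.720937) = 1.5313

1.5313


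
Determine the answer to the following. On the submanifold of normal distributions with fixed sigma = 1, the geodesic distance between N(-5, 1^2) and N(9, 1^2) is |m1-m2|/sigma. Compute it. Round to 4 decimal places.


On the fixed-variance normal subfamily, geodesic distance = |m1-m2|/sigma.
|-5 - 9| = 14.
sigma = 1.
d = 14/1 = 14.0000

14.0000


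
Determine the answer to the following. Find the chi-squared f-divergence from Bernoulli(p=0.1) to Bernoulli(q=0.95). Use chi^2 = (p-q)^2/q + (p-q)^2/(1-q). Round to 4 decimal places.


Chi-squared divergence between Bernoulli distributions:
chi^2 = (p-q)^2/q + (p-q)^2/(1-q).
p = 0.1, q = 0.95, p-q = -0.85.
(p-q)^2 = 0.7225.
term1 = 0.7225/0.95 = 0.760526.
term2 = 0.7225/0.05 = 14.45.
chi^2 = 0.760526 + 14.45 = 15.2105

15.2105


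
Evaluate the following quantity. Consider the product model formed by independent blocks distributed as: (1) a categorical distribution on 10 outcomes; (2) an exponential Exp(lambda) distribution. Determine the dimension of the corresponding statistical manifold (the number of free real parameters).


The dimension of a statistical manifold equals the number of free
(independent) real parameters of the model. For a product of independent
blocks the parameter counts add.
- categorical on 10 outcomes (probabilities sum to 1): 10-1 = 9.
- exponential (lambda): 1.
Total = 9 + 1 = 10.
Dimension = 10

10


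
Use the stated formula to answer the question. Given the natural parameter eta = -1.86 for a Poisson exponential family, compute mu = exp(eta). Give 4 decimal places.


Expectation parameter for Poisson exponential family:
mu = exp(eta).
eta = -1.86.
mu = exp(-1.86) = 0.1557

0.1557


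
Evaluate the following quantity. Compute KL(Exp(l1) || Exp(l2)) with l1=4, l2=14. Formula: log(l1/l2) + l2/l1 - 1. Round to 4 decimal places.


KL divergence for exponential family:
KL = log(l1/l2) + l2/l1 - 1.
log(4/14) = -1.252763.
14/4 = 3.5.
KL = -1.252763 + 3.5 - 1 = 1.2472

1.2472


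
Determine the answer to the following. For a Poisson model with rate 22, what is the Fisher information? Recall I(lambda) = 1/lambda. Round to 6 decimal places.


Fisher information for Poisson: I(lambda) = 1/lambda.
lambda = 22.
I(lambda) = 1/22 = 0.045455

0.045455


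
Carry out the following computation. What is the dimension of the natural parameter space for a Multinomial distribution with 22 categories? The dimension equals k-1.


Exponential family dimension calculation:
For Multinomial with k=22 categories, dim = k-1 = 21.

21


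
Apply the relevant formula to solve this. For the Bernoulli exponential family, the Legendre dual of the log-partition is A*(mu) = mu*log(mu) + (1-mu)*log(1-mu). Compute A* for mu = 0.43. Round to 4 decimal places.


Legendre transform for Bernoulli:
A*(mu) = mu*log(mu) + (1-mu)*log(1-mu).
mu = 0.43, 1-mu = 0.57.
mu*log(mu) = 0.43*log(0.43) = -0.362907.
(1-mu)*log(1-mu) = 0.57*log(0.57) = -0.320408.
A* = -0.362907 + -0.320408 = -0.6833

-0.6833


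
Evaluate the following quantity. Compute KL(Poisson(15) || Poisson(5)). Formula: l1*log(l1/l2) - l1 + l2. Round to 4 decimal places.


KL divergence for Poisson:
KL = l1*log(l1/l2) - l1 + l2.
l1 = 15, l2 = 5.
log(15/5) = 1.098612.
l1*log(l1/l2) = 15 * 1.098612 = 16.479184.
KL = 16.479184 - 15 + 5 = 6.4792

6.4792


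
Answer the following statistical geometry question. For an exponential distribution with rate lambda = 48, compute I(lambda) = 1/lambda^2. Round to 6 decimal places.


Fisher information for exponential: I(lambda) = 1/lambda^2.
lambda = 48, lambda^2 = 2304.
I = 1/2304 = 0.000434

0.000434


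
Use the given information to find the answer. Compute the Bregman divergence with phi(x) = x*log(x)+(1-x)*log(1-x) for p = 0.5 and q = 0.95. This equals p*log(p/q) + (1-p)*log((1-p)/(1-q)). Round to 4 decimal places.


Bregman divergence with negative entropy generator:
D = p*log(p/q) + (1-p)*log((1-p)/(1-q)).
p = 0.5, q = 0.95.
p*log(p/q) = 0.5*log(0.5/0.95) = -0.320927.
(1-p)*log((1-p)/(1-q)) = 0.5*log(0.5/0.05) = 1.151293.
D = -0.320927 + 1.151293 = 0.8304

0.8304


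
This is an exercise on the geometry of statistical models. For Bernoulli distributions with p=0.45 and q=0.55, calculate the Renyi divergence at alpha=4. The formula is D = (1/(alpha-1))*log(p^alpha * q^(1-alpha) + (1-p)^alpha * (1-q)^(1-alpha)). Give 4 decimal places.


Renyi divergence of order alpha between Bernoulli distributions:
D = (1/(alpha-1))*log(p^alpha * q^(1-alpha) + (1-p)^alpha * (1-q)^(1-alpha)).
alpha = 4, p = 0.45, q = 0.55.
p^alpha * q^(1-alpha) = 0.45^4 * 0.55^-3 = 0.246469.
(1-p)^alpha * (1-q)^(1-alpha) = 0.55^4 * 0.45^-3 = 1.004184.
sum = 0.246469 + 1.004184 = 1.250653.
D = (1/3)*log(1.250653) = 0.0746

0.0746


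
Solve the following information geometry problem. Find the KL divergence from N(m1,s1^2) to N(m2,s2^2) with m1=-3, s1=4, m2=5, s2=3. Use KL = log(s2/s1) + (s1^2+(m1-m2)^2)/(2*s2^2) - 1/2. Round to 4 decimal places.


KL divergence between normal distributions:
KL = log(s2/s1) + (s1^2 + (m1-m2)^2)/(2*s2^2) - 1/2.
log(3/4) = -0.287682.
(4^2 + (-3-5)^2)/(2*3^2) = (16 + 64)/18 = 4.444444.
KL = -0.287682 + 4.444444 - 0.5 = 3.6568

3.6568


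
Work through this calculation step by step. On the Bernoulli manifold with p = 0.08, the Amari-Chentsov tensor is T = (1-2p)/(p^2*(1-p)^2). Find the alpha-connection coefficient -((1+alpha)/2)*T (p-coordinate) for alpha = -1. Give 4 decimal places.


Skewness (Amari-Chentsov) tensor: T = (1-2p)/(p^2*(1-p)^2).
p = 0.08, 1-2p = 0.84, p^2 = 0.0064, (1-p)^2 = 0.8464.
T = 0.84/(0.0064 * 0.8464) = 155.068526.
In the p-coordinate, Gamma^(alpha) = Gamma^(0) - (alpha/2)*T with Gamma^(0) = (1/2)*g'(p) = -T/2,
so Gamma^(alpha) = -((1+alpha)/2)*T.
alpha = -1, -(1+alpha)/2 = 0.0.
Gamma = 0.0 * 155.068526 = 0.0000

0.0000


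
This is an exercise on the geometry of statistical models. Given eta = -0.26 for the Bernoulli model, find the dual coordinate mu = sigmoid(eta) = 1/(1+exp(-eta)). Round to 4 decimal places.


Dual coordinate (expectation parameter) for Bernoulli:
mu = 1/(1+exp(-eta)).
eta = -0.26.
exp(-eta) = exp(0.26) = 1.29693.
mu = 1/(1+1.29693) = 0.4354

0.4354


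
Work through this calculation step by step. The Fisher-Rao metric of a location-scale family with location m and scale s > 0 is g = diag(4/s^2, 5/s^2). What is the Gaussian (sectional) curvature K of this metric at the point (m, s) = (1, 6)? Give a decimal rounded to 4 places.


The metric has the form g = (A dm^2 + B ds^2)/s^2 with A = 4, B = 5.
Substitute u = sqrt(A/B)*m: g = B*(du^2 + ds^2)/s^2, i.e. B times the
Poincare upper half-plane metric, which has constant Gaussian curvature -1.
Scaling a 2D metric by a constant c divides the Gaussian curvature by c,
so K = -1/B = -1/(5) = -0.2000 everywhere (the point (m, s) = (1, 6) is irrelevant:
the curvature is constant).
The requested Gaussian curvature is K = -0.2000.

-0.2000


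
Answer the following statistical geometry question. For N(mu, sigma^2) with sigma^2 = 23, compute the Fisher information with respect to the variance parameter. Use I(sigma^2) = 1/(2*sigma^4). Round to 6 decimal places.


Fisher information for variance: I(sigma^2) = 1/(2*sigma^4).
sigma^2 = 23, so sigma^4 = 529.
I = 1/(2*529) = 1/1058 = 0.000945

0.000945


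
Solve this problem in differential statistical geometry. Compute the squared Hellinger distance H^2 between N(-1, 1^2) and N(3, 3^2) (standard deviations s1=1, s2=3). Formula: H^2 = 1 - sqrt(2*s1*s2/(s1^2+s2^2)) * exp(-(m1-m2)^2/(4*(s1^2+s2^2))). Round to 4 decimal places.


Squared Hellinger distance for Gaussians:
H^2 = 1 - sqrt(2*s1*s2/(s1^2+s2^2)) * exp(-(m1-m2)^2/(4*(s1^2+s2^2))).
s1^2 = 1, s2^2 = 9, s1^2+s2^2 = 10.
sqrt(2*1*3/(10)) = 0.774597.
(m1-m2)^2 = (-4)^2 = 16.
exp(-16/(4*10)) = exp(-0.4) = 0.67032.
H^2 = 1 - 0.774597*0.67032 = 0.4808

0.4808


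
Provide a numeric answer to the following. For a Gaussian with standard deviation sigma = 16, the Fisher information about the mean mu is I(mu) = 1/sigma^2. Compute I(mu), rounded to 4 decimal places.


The Fisher information for the mean of a normal distribution is I(mu) = 1/sigma^2.
sigma = 16, so sigma^2 = 256.
I(mu) = 1/256 = 0.0039

0.0039


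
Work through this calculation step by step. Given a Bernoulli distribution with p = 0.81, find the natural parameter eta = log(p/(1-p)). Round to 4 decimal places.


Natural parameter for Bernoulli: eta = log(p/(1-p)).
p = 0.81, 1-p = 0.19.
p/(1-p) = 4.263158.
eta = log(4.263158) = 1.4500

1.4500


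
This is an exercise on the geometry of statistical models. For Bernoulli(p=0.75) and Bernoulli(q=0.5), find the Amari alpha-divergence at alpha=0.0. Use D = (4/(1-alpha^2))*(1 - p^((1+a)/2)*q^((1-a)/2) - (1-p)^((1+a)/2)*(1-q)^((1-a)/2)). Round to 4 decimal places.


Amari alpha-divergence:
D = (4/(1-alpha^2))*(1 - p^((1+a)/2)*q^((1-a)/2) - (1-p)^((1+a)/2)*(1-q)^((1-a)/2)).
alpha = 0.0, p = 0.75, q = 0.5.
e1 = (1+alpha)/2 = 0.5, e2 = (1-alpha)/2 = 0.5.
t1 = p^e1 * q^e2 = 0.75^0.5 * 0.5^0.5 = 0.612372.
t2 = (1-p)^e1 * (1-q)^e2 = 0.25^0.5 * 0.5^0.5 = 0.353553.
4/(1-alpha^2) = 4.0.
D = 4.0*(1 - 0.612372 - 0.353553) = 0.1363

0.1363


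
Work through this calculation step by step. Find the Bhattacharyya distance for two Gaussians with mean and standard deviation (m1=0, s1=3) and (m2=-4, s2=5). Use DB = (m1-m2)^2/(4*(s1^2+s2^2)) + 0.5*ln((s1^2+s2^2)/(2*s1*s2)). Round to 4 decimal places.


Bhattacharyya distance between two Gaussians:
DB = (m1-m2)^2/(4*(s1^2+s2^2)) + (1/2)*ln((s1^2+s2^2)/(2*s1*s2)).
(m1-m2)^2 = (4)^2 = 16.
s1^2+s2^2 = 9 + 25 = 34.
term1 = 16/136 = 0.117647.
term2 = 0.5*ln(34/30.0) = 0.062582.
DB = 0.117647 + 0.062582 = 0.1802

0.1802


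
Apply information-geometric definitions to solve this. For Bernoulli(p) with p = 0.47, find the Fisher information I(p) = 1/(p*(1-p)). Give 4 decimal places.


For Bernoulli(p), Fisher information is I(p) = 1/(p*(1-p)).
p = 0.47, 1-p = 0.53.
p*(1-p) = 0.2491.
I(p) = 1/0.2491 = 4.0145

4.0145


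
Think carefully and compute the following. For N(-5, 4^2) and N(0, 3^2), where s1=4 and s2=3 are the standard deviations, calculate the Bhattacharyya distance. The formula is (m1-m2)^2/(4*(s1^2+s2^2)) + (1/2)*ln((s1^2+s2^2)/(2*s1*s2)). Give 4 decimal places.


Bhattacharyya distance between two Gaussians:
DB = (m1-m2)^2/(4*(s1^2+s2^2)) + (1/2)*ln((s1^2+s2^2)/(2*s1*s2)).
(m1-m2)^2 = (-5)^2 = 25.
s1^2+s2^2 = 16 + 9 = 25.
term1 = 25/100 = 0.25.
term2 = 0.5*ln(25/24.0) = 0.020411.
DB = 0.25 + 0.020411 = 0.2704

0.2704


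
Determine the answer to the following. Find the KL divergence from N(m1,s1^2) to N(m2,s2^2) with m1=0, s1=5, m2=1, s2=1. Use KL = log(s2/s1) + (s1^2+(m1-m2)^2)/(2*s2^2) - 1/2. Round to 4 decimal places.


KL divergence between normal distributions:
KL = log(s2/s1) + (s1^2 + (m1-m2)^2)/(2*s2^2) - 1/2.
log(1/5) = -1.609438.
(5^2 + (0-1)^2)/(2*1^2) = (25 + 1)/2 = 13.0.
KL = -1.609438 + 13.0 - 0.5 = 10.8906

10.8906


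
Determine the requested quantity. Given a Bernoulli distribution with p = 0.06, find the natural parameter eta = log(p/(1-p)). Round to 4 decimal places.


Natural parameter for Bernoulli: eta = log(p/(1-p)).
p = 0.06, 1-p = 0.94.
p/(1-p) = 0.06383.
eta = log(0.06383) = -2.7515

-2.7515


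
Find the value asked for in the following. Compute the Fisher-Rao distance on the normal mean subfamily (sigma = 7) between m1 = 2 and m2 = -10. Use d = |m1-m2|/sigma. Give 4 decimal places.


On the fixed-variance normal subfamily, geodesic distance = |m1-m2|/sigma.
|2 - -10| = 12.
sigma = 7.
d = 12/7 = 1.7143

1.7143


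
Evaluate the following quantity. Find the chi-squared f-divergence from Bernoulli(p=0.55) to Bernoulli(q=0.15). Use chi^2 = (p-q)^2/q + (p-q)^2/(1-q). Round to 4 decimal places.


Chi-squared divergence between Bernoulli distributions:
chi^2 = (p-q)^2/q + (p-q)^2/(1-q).
p = 0.55, q = 0.15, p-q = 0.4.
(p-q)^2 = 0.16.
term1 = 0.16/0.15 = 1.066667.
term2 = 0.16/0.85 = 0.188235.
chi^2 = 1.066667 + 0.188235 = 1.2549

1.2549


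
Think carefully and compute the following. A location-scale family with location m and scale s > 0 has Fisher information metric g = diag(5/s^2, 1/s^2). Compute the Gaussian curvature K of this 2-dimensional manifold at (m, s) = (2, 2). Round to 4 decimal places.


The metric has the form g = (A dm^2 + B ds^2)/s^2 with A = 5, B = 1.
Substitute u = sqrt(A/B)*m: g = B*(du^2 + ds^2)/s^2, i.e. B times the
Poincare upper half-plane metric, which has constant Gaussian curvature -1.
Scaling a 2D metric by a constant c divides the Gaussian curvature by c,
so K = -1/B = -1/(1) = -1.0000 everywhere (the point (m, s) = (2, 2) is irrelevant:
the curvature is constant).
The requested Gaussian curvature is K = -1.0000.

-1.0000


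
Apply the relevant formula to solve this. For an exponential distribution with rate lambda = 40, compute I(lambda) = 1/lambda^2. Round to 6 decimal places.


Fisher information for exponential: I(lambda) = 1/lambda^2.
lambda = 40, lambda^2 = 1600.
I = 1/1600 = 0.000625

0.000625


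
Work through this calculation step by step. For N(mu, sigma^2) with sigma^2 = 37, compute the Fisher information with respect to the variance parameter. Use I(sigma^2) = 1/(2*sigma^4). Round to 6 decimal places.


Fisher information for variance: I(sigma^2) = 1/(2*sigma^4).
sigma^2 = 37, so sigma^4 = 1369.
I = 1/(2*1369) = 1/2738 = 0.000365

0.000365


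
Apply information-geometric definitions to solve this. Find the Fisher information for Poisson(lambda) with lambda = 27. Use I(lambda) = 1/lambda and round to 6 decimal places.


Fisher information for Poisson: I(lambda) = 1/lambda.
lambda = 27.
I(lambda) = 1/27 = 0.037037

0.037037
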